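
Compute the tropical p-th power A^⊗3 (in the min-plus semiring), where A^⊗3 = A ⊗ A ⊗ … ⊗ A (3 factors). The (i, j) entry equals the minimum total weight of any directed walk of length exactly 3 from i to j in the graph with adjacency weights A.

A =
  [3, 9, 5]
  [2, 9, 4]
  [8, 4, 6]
A^⊗3 =
  [9, 12, 11]
  [8, 11, 10]
  [9, 12, 11]

Each entry (A^⊗3)_ij equals the minimum over all length-3 walks i = v_0 → v_1 → … → v_3 = j of Σ_t A[v_t][v_{t+1}]. For example, for (i, j) = (0, 2) we minimise over 9 possible intermediate vertex sequences; the minimum is 11, attained along the walk 0 → 0 → 0 → 2.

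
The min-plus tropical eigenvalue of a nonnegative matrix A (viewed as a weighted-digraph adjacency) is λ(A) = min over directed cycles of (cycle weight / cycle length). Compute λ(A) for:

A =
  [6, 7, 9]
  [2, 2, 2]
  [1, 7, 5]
λ(A) = 2

Enumerate directed cycles and compute their means (weight / length). Sample:
  cycle 0 → 0: weight = 6, length = 1, mean = 6/1 ≈ 6.000
  cycle 1 → 1: weight = 2, length = 1, mean = 2/1 ≈ 2.000
  cycle 2 → 2: weight = 5, length = 1, mean = 5/1 ≈ 5.000
  cycle 0 → 1 → 0: weight = 9, length = 2, mean = 9/2 ≈ 4.500
  cycle 0 → 2 → 0: weight = 10, length = 2, mean = 10/2 ≈ 5.000
  cycle 1 → 0 → 1: weight = 9, length = 2, mean = 9/2 ≈ 4.500
Minimum mean = 2.000, attained e.g. along the cycle 1 → 1 with weight 2 and length 1. So λ(A) = 2/1 = 2.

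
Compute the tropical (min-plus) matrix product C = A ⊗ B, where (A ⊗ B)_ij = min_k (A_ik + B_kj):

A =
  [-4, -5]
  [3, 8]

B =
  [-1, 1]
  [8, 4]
A ⊗ B =
  [-5, -3]
  [2, 4]

Apply the min-plus product entry-by-entry:
  C[0][0] = min over k of (A[0][0] + B[0][0] = -4 + -1 = -5, A[0][1] + B[1][0] = -5 + 8 = 3) = -5 (attained at k = 0)
  C[0][1] = min over k of (A[0][0] + B[0][1] = -4 + 1 = -3, A[0][1] + B[1][1] = -5 + 4 = -1) = -3 (attained at k = 0)
  C[1][0] = min over k of (A[1][0] + B[0][0] = 3 + -1 = 2, A[1][1] + B[1][0] = 8 + 8 = 16) = 2 (attained at k = 0)
  C[1][1] = min over k of (A[1][0] + B[0][1] = 3 + 1 = 4, A[1][1] + B[1][1] = 8 + 4 = 12) = 4 (attained at k = 0)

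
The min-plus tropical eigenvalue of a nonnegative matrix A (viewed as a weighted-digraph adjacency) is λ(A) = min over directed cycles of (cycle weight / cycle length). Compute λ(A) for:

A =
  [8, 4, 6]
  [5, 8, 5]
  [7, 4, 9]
λ(A) = 9/2

Enumerate directed cycles and compute their means (weight / length). Sample:
  cycle 0 → 0: weight = 8, length = 1, mean = 8/1 ≈ 8.000
  cycle 1 → 1: weight = 8, length = 1, mean = 8/1 ≈ 8.000
  cycle 2 → 2: weight = 9, length = 1, mean = 9/1 ≈ 9.000
  cycle 0 → 1 → 0: weight = 9, length = 2, mean = 9/2 ≈ 4.500
  cycle 0 → 2 → 0: weight = 13, length = 2, mean = 13/2 ≈ 6.500
  cycle 1 → 0 → 1: weight = 9, length = 2, mean = 9/2 ≈ 4.500
Minimum mean = 4.500, attained e.g. along the cycle 0 → 1 → 0 with weight 9 and length 2. So λ(A) = 9/2 = 9/2.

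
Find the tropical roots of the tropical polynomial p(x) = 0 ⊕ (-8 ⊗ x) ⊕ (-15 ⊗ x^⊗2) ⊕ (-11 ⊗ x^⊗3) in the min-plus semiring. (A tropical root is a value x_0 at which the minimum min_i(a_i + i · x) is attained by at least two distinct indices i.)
Roots: {-4, 7, 8}

Each tropical root is a break point of the lower envelope of the lines y = a_i + i · x (there are 4 lines, with slopes 0, 1, ..., 3). Only the lines that attain the minimum somewhere contribute to roots; other lines are dominated. Here the surviving (envelope) indices are i = 3, i = 2, i = 1, i = 0.
Intersections between consecutive envelope lines give the roots: for adjacent envelope indices i < j the intersection is x = (a_i − a_j) / (j − i). Reading off the sorted break points: {-4, 7, 8}.
Verification: at each break x_0, at least two indices attain the minimum of min_i(a_i + i · x_0).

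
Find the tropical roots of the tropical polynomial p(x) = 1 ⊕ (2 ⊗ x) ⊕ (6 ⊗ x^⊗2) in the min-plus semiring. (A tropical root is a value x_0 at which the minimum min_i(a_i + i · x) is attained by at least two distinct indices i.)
Roots: {-4, -1}

Each tropical root is a break point of the lower envelope of the lines y = a_i + i · x (there are 3 lines, with slopes 0, 1, ..., 2). Only the lines that attain the minimum somewhere contribute to roots; other lines are dominated. Here the surviving (envelope) indices are i = 2, i = 1, i = 0.
Intersections between consecutive envelope lines give the roots: for adjacent envelope indices i < j the intersection is x = (a_i − a_j) / (j − i). Reading off the sorted break points: {-4, -1}.
Verification: at each break x_0, at least two indices attain the minimum of min_i(a_i + i · x_0).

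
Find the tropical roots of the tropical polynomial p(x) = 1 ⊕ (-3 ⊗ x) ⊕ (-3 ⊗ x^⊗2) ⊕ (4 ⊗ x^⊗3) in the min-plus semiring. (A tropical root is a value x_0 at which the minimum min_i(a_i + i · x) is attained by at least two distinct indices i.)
Roots: {-7, 0, 4}

Each tropical root is a break point of the lower envelope of the lines y = a_i + i · x (there are 4 lines, with slopes 0, 1, ..., 3). Only the lines that attain the minimum somewhere contribute to roots; other lines are dominated. Here the surviving (envelope) indices are i = 3, i = 2, i = 1, i = 0.
Intersections between consecutive envelope lines give the roots: for adjacent envelope indices i < j the intersection is x = (a_i − a_j) / (j − i). Reading off the sorted break points: {-7, 0, 4}.
Verification: at each break x_0, at least two indices attain the minimum of min_i(a_i + i · x_0).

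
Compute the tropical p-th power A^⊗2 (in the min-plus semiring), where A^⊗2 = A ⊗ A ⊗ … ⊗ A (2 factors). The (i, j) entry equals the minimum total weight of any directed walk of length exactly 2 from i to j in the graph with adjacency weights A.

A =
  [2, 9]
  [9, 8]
A^⊗2 =
  [4, 11]
  [11, 16]

Each entry (A^⊗2)_ij equals the minimum over all length-2 walks i = v_0 → v_1 → … → v_2 = j of Σ_t A[v_t][v_{t+1}]. For example, for (i, j) = (0, 1) we minimise over 2 possible intermediate vertex sequences; the minimum is 11, attained along the walk 0 → 0 → 1.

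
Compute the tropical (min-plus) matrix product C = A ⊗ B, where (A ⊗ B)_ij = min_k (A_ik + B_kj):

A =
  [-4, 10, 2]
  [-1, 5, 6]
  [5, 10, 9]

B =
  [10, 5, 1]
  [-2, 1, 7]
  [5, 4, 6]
A ⊗ B =
  [6, 1, -3]
  [3, 4, 0]
  [8, 10, 6]

Apply the min-plus product entry-by-entry:
  C[0][0] = min over k of (A[0][0] + B[0][0] = -4 + 10 = 6, A[0][1] + B[1][0] = 10 + -2 = 8, A[0][2] + B[2][0] = 2 + 5 = 7) = 6 (attained at k = 0)
  C[0][1] = min over k of (A[0][0] + B[0][1] = -4 + 5 = 1, A[0][1] + B[1][1] = 10 + 1 = 11, A[0][2] + B[2][1] = 2 + 4 = 6) = 1 (attained at k = 0)
  C[0][2] = min over k of (A[0][0] + B[0][2] = -4 + 1 = -3, A[0][1] + B[1][2] = 10 + 7 = 17, A[0][2] + B[2][2] = 2 + 6 = 8) = -3 (attained at k = 0)
  C[1][0] = min over k of (A[1][0] + B[0][0] = -1 + 10 = 9, A[1][1] + B[1][0] = 5 + -2 = 3, A[1][2] + B[2][0] = 6 + 5 = 11) = 3 (attained at k = 1)
  C[1][1] = min over k of (A[1][0] + B[0][1] = -1 + 5 = 4, A[1][1] + B[1][1] = 5 + 1 = 6, A[1][2] + B[2][1] = 6 + 4 = 10) = 4 (attained at k = 0)
  C[1][2] = min over k of (A[1][0] + B[0][2] = -1 + 1 = 0, A[1][1] + B[1][2] = 5 + 7 = 12, A[1][2] + B[2][2] = 6 + 6 = 12) = 0 (attained at k = 0)
  C[2][0] = min over k of (A[2][0] + B[0][0] = 5 + 10 = 15, A[2][1] + B[1][0] = 10 + -2 = 8, A[2][2] + B[2][0] = 9 + 5 = 14) = 8 (attained at k = 1)
  C[2][1] = min over k of (A[2][0] + B[0][1] = 5 + 5 = 10, A[2][1] + B[1][1] = 10 + 1 = 11, A[2][2] + B[2][1] = 9 + 4 = 13) = 10 (attained at k = 0)
  C[2][2] = min over k of (A[2][0] + B[0][2] = 5 + 1 = 6, A[2][1] + B[1][2] = 10 + 7 = 17, A[2][2] + B[2][2] = 9 + 6 = 15) = 6 (attained at k = 0)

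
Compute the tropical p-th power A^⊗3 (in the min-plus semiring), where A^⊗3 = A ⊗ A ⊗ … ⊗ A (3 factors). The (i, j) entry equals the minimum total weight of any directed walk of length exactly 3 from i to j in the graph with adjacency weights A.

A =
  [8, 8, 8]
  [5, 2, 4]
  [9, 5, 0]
A^⊗3 =
  [15, 12, 8]
  [9, 6, 4]
  [9, 5, 0]

Each entry (A^⊗3)_ij equals the minimum over all length-3 walks i = v_0 → v_1 → … → v_3 = j of Σ_t A[v_t][v_{t+1}]. For example, for (i, j) = (0, 2) we minimise over 9 possible intermediate vertex sequences; the minimum is 8, attained along the walk 0 → 2 → 2 → 2.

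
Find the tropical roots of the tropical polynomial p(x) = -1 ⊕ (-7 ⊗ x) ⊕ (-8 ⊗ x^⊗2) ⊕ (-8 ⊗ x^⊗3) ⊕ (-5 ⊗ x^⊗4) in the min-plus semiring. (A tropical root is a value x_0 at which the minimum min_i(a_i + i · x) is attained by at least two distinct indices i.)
Roots: {-3, 0, 1, 6}

Each tropical root is a break point of the lower envelope of the lines y = a_i + i · x (there are 5 lines, with slopes 0, 1, ..., 4). Only the lines that attain the minimum somewhere contribute to roots; other lines are dominated. Here the surviving (envelope) indices are i = 4, i = 3, i = 2, i = 1, i = 0.
Intersections between consecutive envelope lines give the roots: for adjacent envelope indices i < j the intersection is x = (a_i − a_j) / (j − i). Reading off the sorted break points: {-3, 0, 1, 6}.
Verification: at each break x_0, at least two indices attain the minimum of min_i(a_i + i · x_0).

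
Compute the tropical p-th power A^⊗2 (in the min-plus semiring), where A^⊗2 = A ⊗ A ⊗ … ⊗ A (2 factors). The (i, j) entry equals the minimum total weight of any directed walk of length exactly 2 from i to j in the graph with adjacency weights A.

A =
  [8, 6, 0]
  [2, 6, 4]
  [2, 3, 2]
A^⊗2 =
  [2, 3, 2]
  [6, 7, 2]
  [4, 5, 2]

Each entry (A^⊗2)_ij equals the minimum over all length-2 walks i = v_0 → v_1 → … → v_2 = j of Σ_t A[v_t][v_{t+1}]. For example, for (i, j) = (0, 2) we minimise over 3 possible intermediate vertex sequences; the minimum is 2, attained along the walk 0 → 2 → 2.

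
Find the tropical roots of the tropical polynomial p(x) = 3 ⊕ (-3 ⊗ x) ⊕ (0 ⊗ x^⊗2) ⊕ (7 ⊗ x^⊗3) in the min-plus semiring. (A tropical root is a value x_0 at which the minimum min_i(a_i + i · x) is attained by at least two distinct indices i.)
Roots: {-7, -3, 6}

Each tropical root is a break point of the lower envelope of the lines y = a_i + i · x (there are 4 lines, with slopes 0, 1, ..., 3). Only the lines that attain the minimum somewhere contribute to roots; other lines are dominated. Here the surviving (envelope) indices are i = 3, i = 2, i = 1, i = 0.
Intersections between consecutive envelope lines give the roots: for adjacent envelope indices i < j the intersection is x = (a_i − a_j) / (j − i). Reading off the sorted break points: {-7, -3, 6}.
Verification: at each break x_0, at least two indices attain the minimum of min_i(a_i + i · x_0).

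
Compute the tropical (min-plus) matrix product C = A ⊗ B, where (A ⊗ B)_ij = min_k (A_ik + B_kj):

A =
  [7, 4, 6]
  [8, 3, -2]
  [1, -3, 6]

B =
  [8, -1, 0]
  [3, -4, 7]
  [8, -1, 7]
A ⊗ B =
  [7, 0, 7]
  [6, -3, 5]
  [0, -7, 1]

Apply the min-plus product entry-by-entry:
  C[0][0] = min over k of (A[0][0] + B[0][0] = 7 + 8 = 15, A[0][1] + B[1][0] = 4 + 3 = 7, A[0][2] + B[2][0] = 6 + 8 = 14) = 7 (attained at k = 1)
  C[0][1] = min over k of (A[0][0] + B[0][1] = 7 + -1 = 6, A[0][1] + B[1][1] = 4 + -4 = 0, A[0][2] + B[2][1] = 6 + -1 = 5) = 0 (attained at k = 1)
  C[0][2] = min over k of (A[0][0] + B[0][2] = 7 + 0 = 7, A[0][1] + B[1][2] = 4 + 7 = 11, A[0][2] + B[2][2] = 6 + 7 = 13) = 7 (attained at k = 0)
  C[1][0] = min over k of (A[1][0] + B[0][0] = 8 + 8 = 16, A[1][1] + B[1][0] = 3 + 3 = 6, A[1][2] + B[2][0] = -2 + 8 = 6) = 6 (attained at k = 1)
  C[1][1] = min over k of (A[1][0] + B[0][1] = 8 + -1 = 7, A[1][1] + B[1][1] = 3 + -4 = -1, A[1][2] + B[2][1] = -2 + -1 = -3) = -3 (attained at k = 2)
  C[1][2] = min over k of (A[1][0] + B[0][2] = 8 + 0 = 8, A[1][1] + B[1][2] = 3 + 7 = 10, A[1][2] + B[2][2] = -2 + 7 = 5) = 5 (attained at k = 2)
  C[2][0] = min over k of (A[2][0] + B[0][0] = 1 + 8 = 9, A[2][1] + B[1][0] = -3 + 3 = 0, A[2][2] + B[2][0] = 6 + 8 = 14) = 0 (attained at k = 1)
  C[2][1] = min over k of (A[2][0] + B[0][1] = 1 + -1 = 0, A[2][1] + B[1][1] = -3 + -4 = -7, A[2][2] + B[2][1] = 6 + -1 = 5) = -7 (attained at k = 1)
  C[2][2] = min over k of (A[2][0] + B[0][2] = 1 + 0 = 1, A[2][1] + B[1][2] = -3 + 7 = 4, A[2][2] + B[2][2] = 6 + 7 = 13) = 1 (attained at k = 0)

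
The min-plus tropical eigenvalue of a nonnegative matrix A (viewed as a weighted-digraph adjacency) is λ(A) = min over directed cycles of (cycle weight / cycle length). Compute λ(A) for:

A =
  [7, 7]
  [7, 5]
λ(A) = 5

Enumerate directed cycles and compute their means (weight / length). Sample:
  cycle 0 → 0: weight = 7, length = 1, mean = 7/1 ≈ 7.000
  cycle 1 → 1: weight = 5, length = 1, mean = 5/1 ≈ 5.000
  cycle 0 → 1 → 0: weight = 14, length = 2, mean = 14/2 ≈ 7.000
  cycle 1 → 0 → 1: weight = 14, length = 2, mean = 14/2 ≈ 7.000
Minimum mean = 5.000, attained e.g. along the cycle 1 → 1 with weight 5 and length 1. So λ(A) = 5/1 = 5.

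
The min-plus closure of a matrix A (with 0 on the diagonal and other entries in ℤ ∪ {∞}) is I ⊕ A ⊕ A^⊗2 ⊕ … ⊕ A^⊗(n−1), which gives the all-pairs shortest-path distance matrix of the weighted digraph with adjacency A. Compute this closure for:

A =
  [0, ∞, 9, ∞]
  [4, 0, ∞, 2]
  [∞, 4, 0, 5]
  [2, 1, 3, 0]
Closure =
  [0, 13, 9, 14]
  [4, 0, 5, 2]
  [7, 4, 0, 5]
  [2, 1, 3, 0]

This is the Floyd-Warshall all-pairs shortest-path computation. For each intermediate vertex k = 0, 1, …, 3, update dist[i][j] ← min(dist[i][j], dist[i][k] + dist[k][j]). The final matrix gives, for each (i, j), the minimum total weight of any directed path from i to j (possibly empty when i = j).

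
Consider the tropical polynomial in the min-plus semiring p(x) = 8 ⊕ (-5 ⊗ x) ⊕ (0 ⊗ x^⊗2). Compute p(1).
p(1) = -4

A tropical monomial a ⊗ x^⊗i evaluates to a + i · x. Evaluating each term at x = 1:
  Term 0 contributes 8 + 0 · 1 = 8
  Term 1 contributes -5 + 1 · 1 = -4
  Term 2 contributes 0 + 2 · 1 = 2
p(1) = ⊕ of these = min[8, -4, 2] = -4.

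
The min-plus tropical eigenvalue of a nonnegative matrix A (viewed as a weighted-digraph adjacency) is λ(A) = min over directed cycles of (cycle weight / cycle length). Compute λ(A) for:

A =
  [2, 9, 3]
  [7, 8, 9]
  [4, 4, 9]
λ(A) = 2

Enumerate directed cycles and compute their means (weight / length). Sample:
  cycle 0 → 0: weight = 2, length = 1, mean = 2/1 ≈ 2.000
  cycle 1 → 1: weight = 8, length = 1, mean = 8/1 ≈ 8.000
  cycle 2 → 2: weight = 9, length = 1, mean = 9/1 ≈ 9.000
  cycle 0 → 1 → 0: weight = 16, length = 2, mean = 16/2 ≈ 8.000
  cycle 0 → 2 → 0: weight = 7, length = 2, mean = 7/2 ≈ 3.500
  cycle 1 → 0 → 1: weight = 16, length = 2, mean = 16/2 ≈ 8.000
Minimum mean = 2.000, attained e.g. along the cycle 0 → 0 with weight 2 and length 1. So λ(A) = 2/1 = 2.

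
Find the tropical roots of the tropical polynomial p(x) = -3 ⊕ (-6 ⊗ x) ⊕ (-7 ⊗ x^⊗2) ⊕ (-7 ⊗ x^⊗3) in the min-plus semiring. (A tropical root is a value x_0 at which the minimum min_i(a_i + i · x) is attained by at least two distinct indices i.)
Roots: {0, 1, 3}

Each tropical root is a break point of the lower envelope of the lines y = a_i + i · x (there are 4 lines, with slopes 0, 1, ..., 3). Only the lines that attain the minimum somewhere contribute to roots; other lines are dominated. Here the surviving (envelope) indices are i = 3, i = 2, i = 1, i = 0.
Intersections between consecutive envelope lines give the roots: for adjacent envelope indices i < j the intersection is x = (a_i − a_j) / (j − i). Reading off the sorted break points: {0, 1, 3}.
Verification: at each break x_0, at least two indices attain the minimum of min_i(a_i + i · x_0).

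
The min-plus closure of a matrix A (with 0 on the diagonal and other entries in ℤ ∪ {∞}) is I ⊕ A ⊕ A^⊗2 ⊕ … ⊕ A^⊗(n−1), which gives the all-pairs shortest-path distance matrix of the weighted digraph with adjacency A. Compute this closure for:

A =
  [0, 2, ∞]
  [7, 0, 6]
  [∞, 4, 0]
Closure =
  [0, 2, 8]
  [7, 0, 6]
  [11, 4, 0]

This is the Floyd-Warshall all-pairs shortest-path computation. For each intermediate vertex k = 0, 1, …, 2, update dist[i][j] ← min(dist[i][j], dist[i][k] + dist[k][j]). The final matrix gives, for each (i, j), the minimum total weight of any directed path from i to j (possibly empty when i = j).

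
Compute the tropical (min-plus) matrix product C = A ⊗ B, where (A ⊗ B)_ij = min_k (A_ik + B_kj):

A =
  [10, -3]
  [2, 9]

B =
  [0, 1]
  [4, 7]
A ⊗ B =
  [1, 4]
  [2, 3]

Apply the min-plus product entry-by-entry:
  C[0][0] = min over k of (A[0][0] + B[0][0] = 10 + 0 = 10, A[0][1] + B[1][0] = -3 + 4 = 1) = 1 (attained at k = 1)
  C[0][1] = min over k of (A[0][0] + B[0][1] = 10 + 1 = 11, A[0][1] + B[1][1] = -3 + 7 = 4) = 4 (attained at k = 1)
  C[1][0] = min over k of (A[1][0] + B[0][0] = 2 + 0 = 2, A[1][1] + B[1][0] = 9 + 4 = 13) = 2 (attained at k = 0)
  C[1][1] = min over k of (A[1][0] + B[0][1] = 2 + 1 = 3, A[1][1] + B[1][1] = 9 + 7 = 16) = 3 (attained at k = 0)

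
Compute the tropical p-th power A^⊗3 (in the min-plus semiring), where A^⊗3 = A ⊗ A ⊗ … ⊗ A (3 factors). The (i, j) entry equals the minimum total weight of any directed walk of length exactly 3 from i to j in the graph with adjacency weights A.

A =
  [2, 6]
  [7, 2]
A^⊗3 =
  [6, 10]
  [11, 6]

Each entry (A^⊗3)_ij equals the minimum over all length-3 walks i = v_0 → v_1 → … → v_3 = j of Σ_t A[v_t][v_{t+1}]. For example, for (i, j) = (0, 1) we minimise over 4 possible intermediate vertex sequences; the minimum is 10, attained along the walk 0 → 0 → 0 → 1.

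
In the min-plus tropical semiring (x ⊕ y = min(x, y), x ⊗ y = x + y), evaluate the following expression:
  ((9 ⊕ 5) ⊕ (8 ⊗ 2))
((9 ⊕ 5) ⊕ (8 ⊗ 2)) = 5

Expand innermost to outermost. Recall ⊕ takes the minimum of its arguments and ⊗ takes their sum. Working out the expression ((9 ⊕ 5) ⊕ (8 ⊗ 2)) gives 5.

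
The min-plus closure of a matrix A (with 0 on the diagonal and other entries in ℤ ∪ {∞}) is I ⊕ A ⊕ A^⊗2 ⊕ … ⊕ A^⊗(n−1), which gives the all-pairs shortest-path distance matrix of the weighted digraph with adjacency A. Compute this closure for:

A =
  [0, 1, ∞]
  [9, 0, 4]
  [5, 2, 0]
Closure =
  [0, 1, 5]
  [9, 0, 4]
  [5, 2, 0]

This is the Floyd-Warshall all-pairs shortest-path computation. For each intermediate vertex k = 0, 1, …, 2, update dist[i][j] ← min(dist[i][j], dist[i][k] + dist[k][j]). The final matrix gives, for each (i, j), the minimum total weight of any directed path from i to j (possibly empty when i = j).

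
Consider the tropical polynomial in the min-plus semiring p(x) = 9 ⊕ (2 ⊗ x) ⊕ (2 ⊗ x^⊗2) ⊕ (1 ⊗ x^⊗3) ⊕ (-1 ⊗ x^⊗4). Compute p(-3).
p(-3) = -13

A tropical monomial a ⊗ x^⊗i evaluates to a + i · x. Evaluating each term at x = -3:
  Term 0 contributes 9 + 0 · -3 = 9
  Term 1 contributes 2 + 1 · -3 = -1
  Term 2 contributes 2 + 2 · -3 = -4
  Term 3 contributes 1 + 3 · -3 = -8
  Term 4 contributes -1 + 4 · -3 = -13
p(-3) = ⊕ of these = min[9, -1, -4, -8, -13] = -13.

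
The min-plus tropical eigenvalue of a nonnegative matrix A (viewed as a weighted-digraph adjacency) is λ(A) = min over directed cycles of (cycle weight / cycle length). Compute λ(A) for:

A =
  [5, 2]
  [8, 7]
λ(A) = 5

Enumerate directed cycles and compute their means (weight / length). Sample:
  cycle 0 → 0: weight = 5, length = 1, mean = 5/1 ≈ 5.000
  cycle 1 → 1: weight = 7, length = 1, mean = 7/1 ≈ 7.000
  cycle 0 → 1 → 0: weight = 10, length = 2, mean = 10/2 ≈ 5.000
  cycle 1 → 0 → 1: weight = 10, length = 2, mean = 10/2 ≈ 5.000
Minimum mean = 5.000, attained e.g. along the cycle 0 → 0 with weight 5 and length 1. So λ(A) = 5/1 = 5.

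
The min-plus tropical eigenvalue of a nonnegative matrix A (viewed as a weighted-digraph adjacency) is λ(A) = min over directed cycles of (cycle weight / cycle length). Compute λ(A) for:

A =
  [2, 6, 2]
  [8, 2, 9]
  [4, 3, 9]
λ(A) = 2

Enumerate directed cycles and compute their means (weight / length). Sample:
  cycle 0 → 0: weight = 2, length = 1, mean = 2/1 ≈ 2.000
  cycle 1 → 1: weight = 2, length = 1, mean = 2/1 ≈ 2.000
  cycle 2 → 2: weight = 9, length = 1, mean = 9/1 ≈ 9.000
  cycle 0 → 1 → 0: weight = 14, length = 2, mean = 14/2 ≈ 7.000
  cycle 0 → 2 → 0: weight = 6, length = 2, mean = 6/2 ≈ 3.000
  cycle 1 → 0 → 1: weight = 14, length = 2, mean = 14/2 ≈ 7.000
Minimum mean = 2.000, attained e.g. along the cycle 0 → 0 with weight 2 and length 1. So λ(A) = 2/1 = 2.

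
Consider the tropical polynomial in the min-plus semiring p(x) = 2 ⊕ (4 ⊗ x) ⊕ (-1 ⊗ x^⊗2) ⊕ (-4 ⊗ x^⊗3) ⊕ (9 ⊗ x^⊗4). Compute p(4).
p(4) = 2

A tropical monomial a ⊗ x^⊗i evaluates to a + i · x. Evaluating each term at x = 4:
  Term 0 contributes 2 + 0 · 4 = 2
  Term 1 contributes 4 + 1 · 4 = 8
  Term 2 contributes -1 + 2 · 4 = 7
  Term 3 contributes -4 + 3 · 4 = 8
  Term 4 contributes 9 + 4 · 4 = 25
p(4) = ⊕ of these = min[2, 8, 7, 8, 25] = 2.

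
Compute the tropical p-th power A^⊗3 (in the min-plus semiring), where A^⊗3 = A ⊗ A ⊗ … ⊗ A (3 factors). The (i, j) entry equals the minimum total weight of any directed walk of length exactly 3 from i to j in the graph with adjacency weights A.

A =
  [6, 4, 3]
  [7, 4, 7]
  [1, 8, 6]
A^⊗3 =
  [10, 8, 7]
  [11, 12, 11]
  [5, 9, 10]

Each entry (A^⊗3)_ij equals the minimum over all length-3 walks i = v_0 → v_1 → … → v_3 = j of Σ_t A[v_t][v_{t+1}]. For example, for (i, j) = (0, 2) we minimise over 9 possible intermediate vertex sequences; the minimum is 7, attained along the walk 0 → 2 → 0 → 2.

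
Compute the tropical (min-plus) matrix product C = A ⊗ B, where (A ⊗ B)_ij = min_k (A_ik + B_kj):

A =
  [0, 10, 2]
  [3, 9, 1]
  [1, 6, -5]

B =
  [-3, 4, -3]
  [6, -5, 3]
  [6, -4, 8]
A ⊗ B =
  [-3, -2, -3]
  [0, -3, 0]
  [-2, -9, -2]

Apply the min-plus product entry-by-entry:
  C[0][0] = min over k of (A[0][0] + B[0][0] = 0 + -3 = -3, A[0][1] + B[1][0] = 10 + 6 = 16, A[0][2] + B[2][0] = 2 + 6 = 8) = -3 (attained at k = 0)
  C[0][1] = min over k of (A[0][0] + B[0][1] = 0 + 4 = 4, A[0][1] + B[1][1] = 10 + -5 = 5, A[0][2] + B[2][1] = 2 + -4 = -2) = -2 (attained at k = 2)
  C[0][2] = min over k of (A[0][0] + B[0][2] = 0 + -3 = -3, A[0][1] + B[1][2] = 10 + 3 = 13, A[0][2] + B[2][2] = 2 + 8 = 10) = -3 (attained at k = 0)
  C[1][0] = min over k of (A[1][0] + B[0][0] = 3 + -3 = 0, A[1][1] + B[1][0] = 9 + 6 = 15, A[1][2] + B[2][0] = 1 + 6 = 7) = 0 (attained at k = 0)
  C[1][1] = min over k of (A[1][0] + B[0][1] = 3 + 4 = 7, A[1][1] + B[1][1] = 9 + -5 = 4, A[1][2] + B[2][1] = 1 + -4 = -3) = -3 (attained at k = 2)
  C[1][2] = min over k of (A[1][0] + B[0][2] = 3 + -3 = 0, A[1][1] + B[1][2] = 9 + 3 = 12, A[1][2] + B[2][2] = 1 + 8 = 9) = 0 (attained at k = 0)
  C[2][0] = min over k of (A[2][0] + B[0][0] = 1 + -3 = -2, A[2][1] + B[1][0] = 6 + 6 = 12, A[2][2] + B[2][0] = -5 + 6 = 1) = -2 (attained at k = 0)
  C[2][1] = min over k of (A[2][0] + B[0][1] = 1 + 4 = 5, A[2][1] + B[1][1] = 6 + -5 = 1, A[2][2] + B[2][1] = -5 + -4 = -9) = -9 (attained at k = 2)
  C[2][2] = min over k of (A[2][0] + B[0][2] = 1 + -3 = -2, A[2][1] + B[1][2] = 6 + 3 = 9, A[2][2] + B[2][2] = -5 + 8 = 3) = -2 (attained at k = 0)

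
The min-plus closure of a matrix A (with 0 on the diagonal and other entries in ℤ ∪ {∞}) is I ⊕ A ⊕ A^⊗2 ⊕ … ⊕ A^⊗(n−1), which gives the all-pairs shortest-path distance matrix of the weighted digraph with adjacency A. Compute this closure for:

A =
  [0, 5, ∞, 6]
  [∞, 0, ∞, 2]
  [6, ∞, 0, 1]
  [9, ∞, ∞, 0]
Closure =
  [0, 5, ∞, 6]
  [11, 0, ∞, 2]
  [6, 11, 0, 1]
  [9, 14, ∞, 0]

This is the Floyd-Warshall all-pairs shortest-path computation. For each intermediate vertex k = 0, 1, …, 3, update dist[i][j] ← min(dist[i][j], dist[i][k] + dist[k][j]). The final matrix gives, for each (i, j), the minimum total weight of any directed path from i to j (possibly empty when i = j).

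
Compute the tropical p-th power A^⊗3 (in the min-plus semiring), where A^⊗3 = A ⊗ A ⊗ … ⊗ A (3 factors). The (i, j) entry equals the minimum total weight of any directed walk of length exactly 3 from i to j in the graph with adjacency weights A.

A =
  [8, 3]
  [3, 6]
A^⊗3 =
  [12, 9]
  [9, 12]

Each entry (A^⊗3)_ij equals the minimum over all length-3 walks i = v_0 → v_1 → … → v_3 = j of Σ_t A[v_t][v_{t+1}]. For example, for (i, j) = (0, 1) we minimise over 4 possible intermediate vertex sequences; the minimum is 9, attained along the walk 0 → 1 → 0 → 1.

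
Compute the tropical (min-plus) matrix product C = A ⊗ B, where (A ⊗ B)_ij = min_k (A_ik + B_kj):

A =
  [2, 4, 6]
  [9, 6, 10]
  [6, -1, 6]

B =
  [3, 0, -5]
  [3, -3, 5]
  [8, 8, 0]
A ⊗ B =
  [5, 1, -3]
  [9, 3, 4]
  [2, -4, 1]

Apply the min-plus product entry-by-entry:
  C[0][0] = min over k of (A[0][0] + B[0][0] = 2 + 3 = 5, A[0][1] + B[1][0] = 4 + 3 = 7, A[0][2] + B[2][0] = 6 + 8 = 14) = 5 (attained at k = 0)
  C[0][1] = min over k of (A[0][0] + B[0][1] = 2 + 0 = 2, A[0][1] + B[1][1] = 4 + -3 = 1, A[0][2] + B[2][1] = 6 + 8 = 14) = 1 (attained at k = 1)
  C[0][2] = min over k of (A[0][0] + B[0][2] = 2 + -5 = -3, A[0][1] + B[1][2] = 4 + 5 = 9, A[0][2] + B[2][2] = 6 + 0 = 6) = -3 (attained at k = 0)
  C[1][0] = min over k of (A[1][0] + B[0][0] = 9 + 3 = 12, A[1][1] + B[1][0] = 6 + 3 = 9, A[1][2] + B[2][0] = 10 + 8 = 18) = 9 (attained at k = 1)
  C[1][1] = min over k of (A[1][0] + B[0][1] = 9 + 0 = 9, A[1][1] + B[1][1] = 6 + -3 = 3, A[1][2] + B[2][1] = 10 + 8 = 18) = 3 (attained at k = 1)
  C[1][2] = min over k of (A[1][0] + B[0][2] = 9 + -5 = 4, A[1][1] + B[1][2] = 6 + 5 = 11, A[1][2] + B[2][2] = 10 + 0 = 10) = 4 (attained at k = 0)
  C[2][0] = min over k of (A[2][0] + B[0][0] = 6 + 3 = 9, A[2][1] + B[1][0] = -1 + 3 = 2, A[2][2] + B[2][0] = 6 + 8 = 14) = 2 (attained at k = 1)
  C[2][1] = min over k of (A[2][0] + B[0][1] = 6 + 0 = 6, A[2][1] + B[1][1] = -1 + -3 = -4, A[2][2] + B[2][1] = 6 + 8 = 14) = -4 (attained at k = 1)
  C[2][2] = min over k of (A[2][0] + B[0][2] = 6 + -5 = 1, A[2][1] + B[1][2] = -1 + 5 = 4, A[2][2] + B[2][2] = 6 + 0 = 6) = 1 (attained at k = 0)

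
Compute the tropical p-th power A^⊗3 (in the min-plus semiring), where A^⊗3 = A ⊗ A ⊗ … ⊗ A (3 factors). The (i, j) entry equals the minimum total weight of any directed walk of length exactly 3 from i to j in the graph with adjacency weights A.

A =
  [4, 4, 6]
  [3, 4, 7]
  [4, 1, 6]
A^⊗3 =
  [10, 11, 13]
  [10, 10, 13]
  [8, 8, 10]

Each entry (A^⊗3)_ij equals the minimum over all length-3 walks i = v_0 → v_1 → … → v_3 = j of Σ_t A[v_t][v_{t+1}]. For example, for (i, j) = (0, 2) we minimise over 9 possible intermediate vertex sequences; the minimum is 13, attained along the walk 0 → 1 → 0 → 2.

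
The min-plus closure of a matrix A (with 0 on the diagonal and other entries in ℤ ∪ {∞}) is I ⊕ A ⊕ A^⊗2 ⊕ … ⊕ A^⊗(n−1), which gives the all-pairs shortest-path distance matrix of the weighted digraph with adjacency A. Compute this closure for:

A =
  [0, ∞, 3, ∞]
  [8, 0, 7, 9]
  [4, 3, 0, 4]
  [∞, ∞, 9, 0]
Closure =
  [0, 6, 3, 7]
  [8, 0, 7, 9]
  [4, 3, 0, 4]
  [13, 12, 9, 0]

This is the Floyd-Warshall all-pairs shortest-path computation. For each intermediate vertex k = 0, 1, …, 3, update dist[i][j] ← min(dist[i][j], dist[i][k] + dist[k][j]). The final matrix gives, for each (i, j), the minimum total weight of any directed path from i to j (possibly empty when i = j).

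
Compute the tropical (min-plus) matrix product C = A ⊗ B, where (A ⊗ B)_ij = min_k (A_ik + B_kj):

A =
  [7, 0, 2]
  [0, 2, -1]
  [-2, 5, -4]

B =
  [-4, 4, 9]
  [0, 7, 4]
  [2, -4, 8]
A ⊗ B =
  [0, -2, 4]
  [-4, -5, 6]
  [-6, -8, 4]

Apply the min-plus product entry-by-entry:
  C[0][0] = min over k of (A[0][0] + B[0][0] = 7 + -4 = 3, A[0][1] + B[1][0] = 0 + 0 = 0, A[0][2] + B[2][0] = 2 + 2 = 4) = 0 (attained at k = 1)
  C[0][1] = min over k of (A[0][0] + B[0][1] = 7 + 4 = 11, A[0][1] + B[1][1] = 0 + 7 = 7, A[0][2] + B[2][1] = 2 + -4 = -2) = -2 (attained at k = 2)
  C[0][2] = min over k of (A[0][0] + B[0][2] = 7 + 9 = 16, A[0][1] + B[1][2] = 0 + 4 = 4, A[0][2] + B[2][2] = 2 + 8 = 10) = 4 (attained at k = 1)
  C[1][0] = min over k of (A[1][0] + B[0][0] = 0 + -4 = -4, A[1][1] + B[1][0] = 2 + 0 = 2, A[1][2] + B[2][0] = -1 + 2 = 1) = -4 (attained at k = 0)
  C[1][1] = min over k of (A[1][0] + B[0][1] = 0 + 4 = 4, A[1][1] + B[1][1] = 2 + 7 = 9, A[1][2] + B[2][1] = -1 + -4 = -5) = -5 (attained at k = 2)
  C[1][2] = min over k of (A[1][0] + B[0][2] = 0 + 9 = 9, A[1][1] + B[1][2] = 2 + 4 = 6, A[1][2] + B[2][2] = -1 + 8 = 7) = 6 (attained at k = 1)
  C[2][0] = min over k of (A[2][0] + B[0][0] = -2 + -4 = -6, A[2][1] + B[1][0] = 5 + 0 = 5, A[2][2] + B[2][0] = -4 + 2 = -2) = -6 (attained at k = 0)
  C[2][1] = min over k of (A[2][0] + B[0][1] = -2 + 4 = 2, A[2][1] + B[1][1] = 5 + 7 = 12, A[2][2] + B[2][1] = -4 + -4 = -8) = -8 (attained at k = 2)
  C[2][2] = min over k of (A[2][0] + B[0][2] = -2 + 9 = 7, A[2][1] + B[1][2] = 5 + 4 = 9, A[2][2] + B[2][2] = -4 + 8 = 4) = 4 (attained at k = 2)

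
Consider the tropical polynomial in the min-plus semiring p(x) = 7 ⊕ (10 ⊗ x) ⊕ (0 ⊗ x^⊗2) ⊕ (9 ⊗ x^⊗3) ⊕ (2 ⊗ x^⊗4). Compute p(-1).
p(-1) = -2

A tropical monomial a ⊗ x^⊗i evaluates to a + i · x. Evaluating each term at x = -1:
  Term 0 contributes 7 + 0 · -1 = 7
  Term 1 contributes 10 + 1 · -1 = 9
  Term 2 contributes 0 + 2 · -1 = -2
  Term 3 contributes 9 + 3 · -1 = 6
  Term 4 contributes 2 + 4 · -1 = -2
p(-1) = ⊕ of these = min[7, 9, -2, 6, -2] = -2.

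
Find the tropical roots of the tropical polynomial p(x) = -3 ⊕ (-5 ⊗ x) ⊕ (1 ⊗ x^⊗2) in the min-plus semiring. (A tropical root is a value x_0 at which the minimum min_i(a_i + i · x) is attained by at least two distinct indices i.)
Roots: {-6, 2}

Each tropical root is a break point of the lower envelope of the lines y = a_i + i · x (there are 3 lines, with slopes 0, 1, ..., 2). Only the lines that attain the minimum somewhere contribute to roots; other lines are dominated. Here the surviving (envelope) indices are i = 2, i = 1, i = 0.
Intersections between consecutive envelope lines give the roots: for adjacent envelope indices i < j the intersection is x = (a_i − a_j) / (j − i). Reading off the sorted break points: {-6, 2}.
Verification: at each break x_0, at least two indices attain the minimum of min_i(a_i + i · x_0).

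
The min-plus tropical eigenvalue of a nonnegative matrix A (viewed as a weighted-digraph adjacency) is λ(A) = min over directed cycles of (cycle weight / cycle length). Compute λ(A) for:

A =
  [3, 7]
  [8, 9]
λ(A) = 3

Enumerate directed cycles and compute their means (weight / length). Sample:
  cycle 0 → 0: weight = 3, length = 1, mean = 3/1 ≈ 3.000
  cycle 1 → 1: weight = 9, length = 1, mean = 9/1 ≈ 9.000
  cycle 0 → 1 → 0: weight = 15, length = 2, mean = 15/2 ≈ 7.500
  cycle 1 → 0 → 1: weight = 15, length = 2, mean = 15/2 ≈ 7.500
Minimum mean = 3.000, attained e.g. along the cycle 0 → 0 with weight 3 and length 1. So λ(A) = 3/1 = 3.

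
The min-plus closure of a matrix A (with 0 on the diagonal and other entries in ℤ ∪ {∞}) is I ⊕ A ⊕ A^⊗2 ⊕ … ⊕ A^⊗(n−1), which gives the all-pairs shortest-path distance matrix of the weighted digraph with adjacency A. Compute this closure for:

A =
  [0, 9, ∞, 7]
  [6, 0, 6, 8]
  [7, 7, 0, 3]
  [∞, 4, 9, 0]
Closure =
  [0, 9, 15, 7]
  [6, 0, 6, 8]
  [7, 7, 0, 3]
  [10, 4, 9, 0]

This is the Floyd-Warshall all-pairs shortest-path computation. For each intermediate vertex k = 0, 1, …, 3, update dist[i][j] ← min(dist[i][j], dist[i][k] + dist[k][j]). The final matrix gives, for each (i, j), the minimum total weight of any directed path from i to j (possibly empty when i = j).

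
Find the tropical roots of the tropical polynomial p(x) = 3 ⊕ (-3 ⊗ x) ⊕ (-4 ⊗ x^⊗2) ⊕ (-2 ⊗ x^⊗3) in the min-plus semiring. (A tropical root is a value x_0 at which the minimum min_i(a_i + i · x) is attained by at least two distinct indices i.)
Roots: {-2, 1, 6}

Each tropical root is a break point of the lower envelope of the lines y = a_i + i · x (there are 4 lines, with slopes 0, 1, ..., 3). Only the lines that attain the minimum somewhere contribute to roots; other lines are dominated. Here the surviving (envelope) indices are i = 3, i = 2, i = 1, i = 0.
Intersections between consecutive envelope lines give the roots: for adjacent envelope indices i < j the intersection is x = (a_i − a_j) / (j − i). Reading off the sorted break points: {-2, 1, 6}.
Verification: at each break x_0, at least two indices attain the minimum of min_i(a_i + i · x_0).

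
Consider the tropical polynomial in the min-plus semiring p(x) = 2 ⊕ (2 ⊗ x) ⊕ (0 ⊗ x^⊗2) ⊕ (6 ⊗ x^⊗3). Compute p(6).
p(6) = 2

A tropical monomial a ⊗ x^⊗i evaluates to a + i · x. Evaluating each term at x = 6:
  Term 0 contributes 2 + 0 · 6 = 2
  Term 1 contributes 2 + 1 · 6 = 8
  Term 2 contributes 0 + 2 · 6 = 12
  Term 3 contributes 6 + 3 · 6 = 24
p(6) = ⊕ of these = min[2, 8, 12, 24] = 2.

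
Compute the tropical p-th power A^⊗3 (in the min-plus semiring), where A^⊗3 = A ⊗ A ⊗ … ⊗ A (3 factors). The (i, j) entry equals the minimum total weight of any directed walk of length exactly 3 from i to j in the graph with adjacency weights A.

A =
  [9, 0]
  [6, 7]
A^⊗3 =
  [13, 6]
  [12, 13]

Each entry (A^⊗3)_ij equals the minimum over all length-3 walks i = v_0 → v_1 → … → v_3 = j of Σ_t A[v_t][v_{t+1}]. For example, for (i, j) = (0, 1) we minimise over 4 possible intermediate vertex sequences; the minimum is 6, attained along the walk 0 → 1 → 0 → 1.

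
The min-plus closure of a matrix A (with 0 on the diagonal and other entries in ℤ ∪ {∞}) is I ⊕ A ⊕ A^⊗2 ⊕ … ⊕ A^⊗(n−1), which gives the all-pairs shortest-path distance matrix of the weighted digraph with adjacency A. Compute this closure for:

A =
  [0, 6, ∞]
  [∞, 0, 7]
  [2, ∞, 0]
Closure =
  [0, 6, 13]
  [9, 0, 7]
  [2, 8, 0]

This is the Floyd-Warshall all-pairs shortest-path computation. For each intermediate vertex k = 0, 1, …, 2, update dist[i][j] ← min(dist[i][j], dist[i][k] + dist[k][j]). The final matrix gives, for each (i, j), the minimum total weight of any directed path from i to j (possibly empty when i = j).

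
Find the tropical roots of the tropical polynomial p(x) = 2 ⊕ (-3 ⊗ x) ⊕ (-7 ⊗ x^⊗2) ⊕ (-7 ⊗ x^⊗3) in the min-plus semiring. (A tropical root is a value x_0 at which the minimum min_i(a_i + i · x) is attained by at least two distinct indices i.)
Roots: {0, 4, 5}

Each tropical root is a break point of the lower envelope of the lines y = a_i + i · x (there are 4 lines, with slopes 0, 1, ..., 3). Only the lines that attain the minimum somewhere contribute to roots; other lines are dominated. Here the surviving (envelope) indices are i = 3, i = 2, i = 1, i = 0.
Intersections between consecutive envelope lines give the roots: for adjacent envelope indices i < j the intersection is x = (a_i − a_j) / (j − i). Reading off the sorted break points: {0, 4, 5}.
Verification: at each break x_0, at least two indices attain the minimum of min_i(a_i + i · x_0).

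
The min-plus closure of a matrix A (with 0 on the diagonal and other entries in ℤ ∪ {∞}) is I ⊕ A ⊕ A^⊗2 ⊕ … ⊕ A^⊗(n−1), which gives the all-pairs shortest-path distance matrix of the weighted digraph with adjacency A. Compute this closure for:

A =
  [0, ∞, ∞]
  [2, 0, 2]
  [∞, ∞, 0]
Closure =
  [0, ∞, ∞]
  [2, 0, 2]
  [∞, ∞, 0]

This is the Floyd-Warshall all-pairs shortest-path computation. For each intermediate vertex k = 0, 1, …, 2, update dist[i][j] ← min(dist[i][j], dist[i][k] + dist[k][j]). The final matrix gives, for each (i, j), the minimum total weight of any directed path from i to j (possibly empty when i = j).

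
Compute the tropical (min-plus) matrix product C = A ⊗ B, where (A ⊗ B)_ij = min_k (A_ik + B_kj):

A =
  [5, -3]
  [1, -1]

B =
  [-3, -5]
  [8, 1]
A ⊗ B =
  [2, -2]
  [-2, -4]

Apply the min-plus product entry-by-entry:
  C[0][0] = min over k of (A[0][0] + B[0][0] = 5 + -3 = 2, A[0][1] + B[1][0] = -3 + 8 = 5) = 2 (attained at k = 0)
  C[0][1] = min over k of (A[0][0] + B[0][1] = 5 + -5 = 0, A[0][1] + B[1][1] = -3 + 1 = -2) = -2 (attained at k = 1)
  C[1][0] = min over k of (A[1][0] + B[0][0] = 1 + -3 = -2, A[1][1] + B[1][0] = -1 + 8 = 7) = -2 (attained at k = 0)
  C[1][1] = min over k of (A[1][0] + B[0][1] = 1 + -5 = -4, A[1][1] + B[1][1] = -1 + 1 = 0) = -4 (attained at k = 0)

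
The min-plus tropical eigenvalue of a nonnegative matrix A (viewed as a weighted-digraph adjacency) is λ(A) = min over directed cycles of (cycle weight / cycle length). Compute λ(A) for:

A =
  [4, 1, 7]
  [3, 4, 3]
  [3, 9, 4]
λ(A) = 2

Enumerate directed cycles and compute their means (weight / length). Sample:
  cycle 0 → 0: weight = 4, length = 1, mean = 4/1 ≈ 4.000
  cycle 1 → 1: weight = 4, length = 1, mean = 4/1 ≈ 4.000
  cycle 2 → 2: weight = 4, length = 1, mean = 4/1 ≈ 4.000
  cycle 0 → 1 → 0: weight = 4, length = 2, mean = 4/2 ≈ 2.000
  cycle 0 → 2 → 0: weight = 10, length = 2, mean = 10/2 ≈ 5.000
  cycle 1 → 0 → 1: weight = 4, length = 2, mean = 4/2 ≈ 2.000
Minimum mean = 2.000, attained e.g. along the cycle 0 → 1 → 0 with weight 4 and length 2. So λ(A) = 4/2 = 2.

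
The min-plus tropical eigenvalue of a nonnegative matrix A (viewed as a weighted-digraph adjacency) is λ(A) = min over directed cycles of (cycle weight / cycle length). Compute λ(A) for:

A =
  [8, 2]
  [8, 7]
λ(A) = 5

Enumerate directed cycles and compute their means (weight / length). Sample:
  cycle 0 → 0: weight = 8, length = 1, mean = 8/1 ≈ 8.000
  cycle 1 → 1: weight = 7, length = 1, mean = 7/1 ≈ 7.000
  cycle 0 → 1 → 0: weight = 10, length = 2, mean = 10/2 ≈ 5.000
  cycle 1 → 0 → 1: weight = 10, length = 2, mean = 10/2 ≈ 5.000
Minimum mean = 5.000, attained e.g. along the cycle 0 → 1 → 0 with weight 10 and length 2. So λ(A) = 10/2 = 5.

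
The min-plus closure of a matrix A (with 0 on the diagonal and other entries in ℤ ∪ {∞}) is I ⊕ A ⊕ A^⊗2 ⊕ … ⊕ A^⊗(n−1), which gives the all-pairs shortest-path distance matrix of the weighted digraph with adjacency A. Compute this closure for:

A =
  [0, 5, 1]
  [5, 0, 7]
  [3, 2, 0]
Closure =
  [0, 3, 1]
  [5, 0, 6]
  [3, 2, 0]

This is the Floyd-Warshall all-pairs shortest-path computation. For each intermediate vertex k = 0, 1, …, 2, update dist[i][j] ← min(dist[i][j], dist[i][k] + dist[k][j]). The final matrix gives, for each (i, j), the minimum total weight of any directed path from i to j (possibly empty when i = j).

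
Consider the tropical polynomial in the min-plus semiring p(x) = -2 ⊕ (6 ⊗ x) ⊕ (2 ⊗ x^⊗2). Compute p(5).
p(5) = -2

A tropical monomial a ⊗ x^⊗i evaluates to a + i · x. Evaluating each term at x = 5:
  Term 0 contributes -2 + 0 · 5 = -2
  Term 1 contributes 6 + 1 · 5 = 11
  Term 2 contributes 2 + 2 · 5 = 12
p(5) = ⊕ of these = min[-2, 11, 12] = -2.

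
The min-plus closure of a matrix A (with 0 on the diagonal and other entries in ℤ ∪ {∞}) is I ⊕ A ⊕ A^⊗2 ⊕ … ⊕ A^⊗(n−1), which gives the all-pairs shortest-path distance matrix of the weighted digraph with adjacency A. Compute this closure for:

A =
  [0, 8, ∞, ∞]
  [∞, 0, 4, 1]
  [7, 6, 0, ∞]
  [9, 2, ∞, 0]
Closure =
  [0, 8, 12, 9]
  [10, 0, 4, 1]
  [7, 6, 0, 7]
  [9, 2, 6, 0]

This is the Floyd-Warshall all-pairs shortest-path computation. For each intermediate vertex k = 0, 1, …, 3, update dist[i][j] ← min(dist[i][j], dist[i][k] + dist[k][j]). The final matrix gives, for each (i, j), the minimum total weight of any directed path from i to j (possibly empty when i = j).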